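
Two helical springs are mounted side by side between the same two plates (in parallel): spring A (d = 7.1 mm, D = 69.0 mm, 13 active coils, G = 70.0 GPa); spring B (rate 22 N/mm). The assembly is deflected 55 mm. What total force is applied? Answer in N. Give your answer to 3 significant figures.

1500 N

k_A = Gd⁴/(8D³N_a) = (70.0×10³)(7.1⁴)/(8·69.0³·13) = 5.2066 N/mm
Parallel: k_eq = 5.2066 + 22 = 27.207 N/mm
F = k_eq·δ = 27.207·55 = 1496.4 N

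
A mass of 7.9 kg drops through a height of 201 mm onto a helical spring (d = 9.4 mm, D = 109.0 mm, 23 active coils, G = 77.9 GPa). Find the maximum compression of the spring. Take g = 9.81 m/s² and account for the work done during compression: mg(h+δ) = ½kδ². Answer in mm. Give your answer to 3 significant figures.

k = Gd⁴/(8D³N_a) = (77.9×10³)(9.4⁴)/(8·109.0³·23) = 2.5524 N/mm
W = mg = 7.9 × 9.81 = 77.499 N
½kδ² − Wδ − Wh = 0 → δ = (W + √(W² + 2kWh))/k
δ = (77.499 + √(6006.1 + 79519.5))/2.5524 = (77.499 + 292.45)/2.5524 = 144.94 mm

145 mm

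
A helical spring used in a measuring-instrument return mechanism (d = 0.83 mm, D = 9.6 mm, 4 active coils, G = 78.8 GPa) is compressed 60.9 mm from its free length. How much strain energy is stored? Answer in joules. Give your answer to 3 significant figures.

k = Gd⁴/(8D³N_a) = (78.8×10³)(0.83⁴)/(8·9.6³·4) = 1.3209 N/mm
U = ½kδ² = 0.5 × 1.3209 × 60.9² = 2449.5 N·mm = 2.4495 J

2.45 J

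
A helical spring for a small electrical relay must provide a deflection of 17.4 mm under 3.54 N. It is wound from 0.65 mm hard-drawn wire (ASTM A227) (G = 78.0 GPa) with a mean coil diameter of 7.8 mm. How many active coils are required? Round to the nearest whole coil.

Required rate k = F/δ = 3.54/17.4 = 0.20345 N/mm
N_a = Gd⁴/(8D³k) = (78.0×10³ × 0.65⁴)/(8 × 7.8³ × 0.20345)
    = 13923.5 / 772.374 = 18.03 → 18 coils

18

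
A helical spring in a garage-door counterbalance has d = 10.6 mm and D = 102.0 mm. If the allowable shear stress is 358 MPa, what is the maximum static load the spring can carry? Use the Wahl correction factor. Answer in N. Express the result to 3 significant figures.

C = D/d = 102.0/10.6 = 9.6226
K_W = (4C−1)/(4C−4) + 0.615/C = 37.491/34.491 + 0.0639 = 1.1509
τ_max = K·8FD/(πd³) → F_max = τ_allow·πd³/(8DK)
F_max = 358·π·10.6³/(8·102.0·1.1509) = 1.3395e+06/939.13 = 1426.3 N

1430 N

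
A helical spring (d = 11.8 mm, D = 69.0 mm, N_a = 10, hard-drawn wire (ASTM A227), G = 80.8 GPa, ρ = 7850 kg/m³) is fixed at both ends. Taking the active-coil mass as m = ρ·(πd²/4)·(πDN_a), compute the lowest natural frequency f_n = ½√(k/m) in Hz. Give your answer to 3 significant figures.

89.5 Hz

k = Gd⁴/(8D³N_a) = (80.8×10³)(11.8⁴)/(8·69.0³·10) = 59.608 N/mm = 59608 N/m
Wire length L = πDN_a = π·69.0·10 = 2167.7 mm
m = ρ·(πd²/4)·L = 7850 × 109.36×10⁻⁶ m² × 2.1677 m = 1.8609 kg
f_n = ½√(k/m) = 0.5·√(59608/1.8609) = 0.5·√(32032) = 89.487 Hz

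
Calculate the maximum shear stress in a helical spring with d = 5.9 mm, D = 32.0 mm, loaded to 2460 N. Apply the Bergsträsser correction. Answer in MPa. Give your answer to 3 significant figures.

Spring index C = D/d = 32.0/5.9 = 5.4237
K_B = (4C+2)/(4C−3) = 23.695/18.695 = 1.2675
τ₀ = 8FD/(πd³) = 8·2460·32.0/(π·5.9³) = 629760/645.22 = 976.04 MPa
τ_max = K·τ₀ = 1.2675 × 976.04 = 1237.1 MPa

1240 MPa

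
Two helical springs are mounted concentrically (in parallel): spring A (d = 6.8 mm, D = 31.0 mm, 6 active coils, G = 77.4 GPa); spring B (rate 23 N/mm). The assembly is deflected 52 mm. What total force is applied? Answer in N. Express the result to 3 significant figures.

7210 N

k_A = Gd⁴/(8D³N_a) = (77.4×10³)(6.8⁴)/(8·31.0³·6) = 115.73 N/mm
Parallel: k_eq = 115.73 + 23 = 138.73 N/mm
F = k_eq·δ = 138.73·52 = 7214 N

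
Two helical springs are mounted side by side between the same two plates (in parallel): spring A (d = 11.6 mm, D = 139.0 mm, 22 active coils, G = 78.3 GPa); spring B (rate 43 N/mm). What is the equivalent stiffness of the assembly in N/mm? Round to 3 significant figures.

46.0 N/mm

k_A = Gd⁴/(8D³N_a) = (78.3×10³)(11.6⁴)/(8·139.0³·22) = 2.9994 N/mm
Parallel: k_eq = 2.9994 + 43 = 45.999 N/mm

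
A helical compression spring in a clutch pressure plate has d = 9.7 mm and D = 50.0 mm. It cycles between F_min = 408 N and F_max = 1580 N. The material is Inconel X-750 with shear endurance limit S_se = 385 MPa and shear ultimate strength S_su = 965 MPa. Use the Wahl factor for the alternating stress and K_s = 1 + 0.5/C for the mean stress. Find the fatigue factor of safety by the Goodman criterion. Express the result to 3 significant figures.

C = D/d = 50.0/9.7 = 5.1546; K_W = (4C−1)/(4C−4)+0.615/C = 1.2998; K_s = 1+0.5/C = 1.0970
F_a = (F_max−F_min)/2 = 586 N; F_m = (F_max+F_min)/2 = 994 N
τ_a = K_W·8F_aD/(πd³) = 1.2998 × 81.751 = 106.26 MPa
τ_m = K_s·8F_mD/(πd³) = 1.0970 × 138.67 = 152.12 MPa
Goodman: 1/n_f = τ_a/S_se + τ_m/S_su = 106.26/385 + 152.12/965 = 0.27601 + 0.15764 = 0.43364
n_f = 1/0.43364 = 2.306

2.31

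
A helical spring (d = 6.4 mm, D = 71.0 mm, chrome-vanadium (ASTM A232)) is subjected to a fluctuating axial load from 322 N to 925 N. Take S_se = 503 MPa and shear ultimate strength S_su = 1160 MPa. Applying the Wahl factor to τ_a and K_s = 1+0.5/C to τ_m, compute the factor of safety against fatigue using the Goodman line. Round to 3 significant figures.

1.17

C = D/d = 71.0/6.4 = 11.0938; K_W = (4C−1)/(4C−4)+0.615/C = 1.1297; K_s = 1+0.5/C = 1.0451
F_a = (F_max−F_min)/2 = 301.5 N; F_m = (F_max+F_min)/2 = 623.5 N
τ_a = K_W·8F_aD/(πd³) = 1.1297 × 207.94 = 234.92 MPa
τ_m = K_s·8F_mD/(πd³) = 1.0451 × 430.03 = 449.41 MPa
Goodman: 1/n_f = τ_a/S_se + τ_m/S_su = 234.92/503 + 449.41/1160 = 0.46704 + 0.38742 = 0.85446
n_f = 1/0.85446 = 1.17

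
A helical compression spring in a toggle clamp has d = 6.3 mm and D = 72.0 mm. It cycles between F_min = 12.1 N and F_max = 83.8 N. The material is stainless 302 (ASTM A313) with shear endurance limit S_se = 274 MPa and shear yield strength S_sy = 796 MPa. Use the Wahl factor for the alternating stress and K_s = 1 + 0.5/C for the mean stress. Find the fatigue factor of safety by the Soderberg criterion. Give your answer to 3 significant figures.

C = D/d = 72.0/6.3 = 11.4286; K_W = (4C−1)/(4C−4)+0.615/C = 1.1257; K_s = 1+0.5/C = 1.0437
F_a = (F_max−F_min)/2 = 35.85 N; F_m = (F_max+F_min)/2 = 47.95 N
τ_a = K_W·8F_aD/(πd³) = 1.1257 × 26.287 = 29.592 MPa
τ_m = K_s·8F_mD/(πd³) = 1.0437 × 35.159 = 36.697 MPa
Soderberg: 1/n_f = τ_a/S_se + τ_m/S_sy = 29.592/274 + 36.697/796 = 0.10800 + 0.04610 = 0.1541
n_f = 1/0.1541 = 6.489

6.49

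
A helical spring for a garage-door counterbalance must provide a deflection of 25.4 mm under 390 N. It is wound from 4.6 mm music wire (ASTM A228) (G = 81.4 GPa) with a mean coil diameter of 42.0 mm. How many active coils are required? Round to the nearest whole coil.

4

Required rate k = F/δ = 390/25.4 = 15.354 N/mm
N_a = Gd⁴/(8D³k) = (81.4×10³ × 4.6⁴)/(8 × 42.0³ × 15.354)
    = 3.64465e+07 / 9.10057e+06 = 4.005 → 4 coils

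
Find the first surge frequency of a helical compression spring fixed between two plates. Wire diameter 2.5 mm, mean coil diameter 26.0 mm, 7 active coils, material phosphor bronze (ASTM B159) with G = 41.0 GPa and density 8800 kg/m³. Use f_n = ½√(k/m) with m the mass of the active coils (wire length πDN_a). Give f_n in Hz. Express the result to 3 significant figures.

128 Hz

k = Gd⁴/(8D³N_a) = (41.0×10³)(2.5⁴)/(8·26.0³·7) = 1.6272 N/mm = 1627.2 N/m
Wire length L = πDN_a = π·26.0·7 = 571.77 mm
m = ρ·(πd²/4)·L = 8800 × 4.9087×10⁻⁶ m² × 0.57177 m = 0.024699 kg
f_n = ½√(k/m) = 0.5·√(1627.2/0.024699) = 0.5·√(65881) = 128.34 Hz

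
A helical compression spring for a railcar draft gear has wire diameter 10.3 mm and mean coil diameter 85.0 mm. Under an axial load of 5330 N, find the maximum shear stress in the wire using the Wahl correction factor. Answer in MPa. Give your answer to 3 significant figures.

Spring index C = D/d = 85.0/10.3 = 8.2524
K_W = (4C−1)/(4C−4) + 0.615/C = 32.010/29.010 + 0.0745 = 1.1779
τ₀ = 8FD/(πd³) = 8·5330·85.0/(π·10.3³) = 3.6244e+06/3432.9 = 1055.8 MPa
τ_max = K·τ₀ = 1.1779 × 1055.8 = 1243.6 MPa

1240 MPa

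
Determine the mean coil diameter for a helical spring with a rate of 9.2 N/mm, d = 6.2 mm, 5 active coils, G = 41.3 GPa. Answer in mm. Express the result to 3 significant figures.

54.9 mm

D = (Gd⁴/(8N_a·k))^(1/3) = (41.3×10³·6.2⁴/(8·5·9.2))^(1/3)
  = (165832)^(1/3) = 54.9401 mm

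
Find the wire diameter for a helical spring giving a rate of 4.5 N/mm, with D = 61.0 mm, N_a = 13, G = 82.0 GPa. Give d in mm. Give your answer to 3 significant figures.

d = (8D³N_a·k / G)^(1/4) = (8·61.0³·13·4.5 / (82.0×10³))^0.25
  = (1295.5)^0.25 = 5.9994 mm

6.00 mm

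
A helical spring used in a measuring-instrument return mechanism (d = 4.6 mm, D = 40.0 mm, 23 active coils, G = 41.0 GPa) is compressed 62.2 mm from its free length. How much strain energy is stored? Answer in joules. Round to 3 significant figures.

3.02 J

k = Gd⁴/(8D³N_a) = (41.0×10³)(4.6⁴)/(8·40.0³·23) = 1.5589 N/mm
U = ½kδ² = 0.5 × 1.5589 × 62.2² = 3015.6 N·mm = 3.0156 J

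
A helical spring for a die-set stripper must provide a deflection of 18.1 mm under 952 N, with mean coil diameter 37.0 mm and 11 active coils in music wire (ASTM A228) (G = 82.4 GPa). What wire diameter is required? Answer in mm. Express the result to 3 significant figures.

Required rate k = F/δ = 952/18.1 = 52.597 N/mm
d = (8D³N_a·k / G)^(1/4) = (8·37.0³·11·52.597 / (82.4×10³))^0.25
  = (2845.2)^0.25 = 7.3035 mm

7.30 mm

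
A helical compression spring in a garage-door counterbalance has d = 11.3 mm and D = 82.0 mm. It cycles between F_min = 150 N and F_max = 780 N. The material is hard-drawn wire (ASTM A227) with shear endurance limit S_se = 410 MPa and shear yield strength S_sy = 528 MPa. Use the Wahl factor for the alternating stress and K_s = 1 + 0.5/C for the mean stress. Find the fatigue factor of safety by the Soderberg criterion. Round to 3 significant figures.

3.70

C = D/d = 82.0/11.3 = 7.2566; K_W = (4C−1)/(4C−4)+0.615/C = 1.2046; K_s = 1+0.5/C = 1.0689
F_a = (F_max−F_min)/2 = 315 N; F_m = (F_max+F_min)/2 = 465 N
τ_a = K_W·8F_aD/(πd³) = 1.2046 × 45.586 = 54.914 MPa
τ_m = K_s·8F_mD/(πd³) = 1.0689 × 67.293 = 71.93 MPa
Soderberg: 1/n_f = τ_a/S_se + τ_m/S_sy = 54.914/410 + 71.93/528 = 0.13394 + 0.13623 = 0.27017
n_f = 1/0.27017 = 3.701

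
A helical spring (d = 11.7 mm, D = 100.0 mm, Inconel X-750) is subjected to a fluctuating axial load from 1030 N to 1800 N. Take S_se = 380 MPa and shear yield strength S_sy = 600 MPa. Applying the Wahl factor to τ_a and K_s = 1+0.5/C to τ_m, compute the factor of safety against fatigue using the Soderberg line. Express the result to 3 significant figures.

C = D/d = 100.0/11.7 = 8.5470; K_W = (4C−1)/(4C−4)+0.615/C = 1.1713; K_s = 1+0.5/C = 1.0585
F_a = (F_max−F_min)/2 = 385 N; F_m = (F_max+F_min)/2 = 1415 N
τ_a = K_W·8F_aD/(πd³) = 1.1713 × 61.213 = 71.701 MPa
τ_m = K_s·8F_mD/(πd³) = 1.0585 × 224.98 = 238.14 MPa
Soderberg: 1/n_f = τ_a/S_se + τ_m/S_sy = 71.701/380 + 238.14/600 = 0.18869 + 0.39690 = 0.58558
n_f = 1/0.58558 = 1.708

1.71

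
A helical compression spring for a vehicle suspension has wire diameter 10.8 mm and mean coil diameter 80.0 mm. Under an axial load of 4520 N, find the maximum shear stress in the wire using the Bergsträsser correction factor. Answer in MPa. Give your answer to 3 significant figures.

868 MPa

Spring index C = D/d = 80.0/10.8 = 7.4074
K_B = (4C+2)/(4C−3) = 31.630/26.630 = 1.1878
τ₀ = 8FD/(πd³) = 8·4520·80.0/(π·10.8³) = 2.8928e+06/3957.5 = 730.97 MPa
τ_max = K·τ₀ = 1.1878 × 730.97 = 868.21 MPa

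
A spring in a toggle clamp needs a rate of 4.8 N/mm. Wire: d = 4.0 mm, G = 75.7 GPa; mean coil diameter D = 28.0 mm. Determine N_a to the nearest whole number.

23

N_a = Gd⁴/(8D³k) = (75.7×10³ × 4.0⁴)/(8 × 28.0³ × 4.8)
    = 1.93792e+07 / 842957 = 22.99 → 23 coils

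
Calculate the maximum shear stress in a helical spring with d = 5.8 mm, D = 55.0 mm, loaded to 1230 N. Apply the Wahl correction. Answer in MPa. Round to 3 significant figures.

1020 MPa

Spring index C = D/d = 55.0/5.8 = 9.4828
K_W = (4C−1)/(4C−4) + 0.615/C = 36.931/33.931 + 0.0649 = 1.1533
τ₀ = 8FD/(πd³) = 8·1230·55.0/(π·5.8³) = 541200/612.96 = 882.93 MPa
τ_max = K·τ₀ = 1.1533 × 882.93 = 1018.3 MPa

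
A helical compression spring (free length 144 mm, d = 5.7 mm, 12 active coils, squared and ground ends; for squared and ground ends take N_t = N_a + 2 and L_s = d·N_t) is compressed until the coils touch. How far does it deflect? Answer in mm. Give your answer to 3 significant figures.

64.2 mm

N_t = 14; L_s = 5.7·14 = 79.8 mm
δ_solid = L₀ − L_s = 144 − 79.8 = 64.2 mm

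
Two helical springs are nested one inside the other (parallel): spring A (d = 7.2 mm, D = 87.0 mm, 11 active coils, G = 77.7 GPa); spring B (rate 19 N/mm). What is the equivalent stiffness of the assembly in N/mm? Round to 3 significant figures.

k_A = Gd⁴/(8D³N_a) = (77.7×10³)(7.2⁴)/(8·87.0³·11) = 3.6034 N/mm
Parallel: k_eq = 3.6034 + 19 = 22.603 N/mm

22.6 N/mm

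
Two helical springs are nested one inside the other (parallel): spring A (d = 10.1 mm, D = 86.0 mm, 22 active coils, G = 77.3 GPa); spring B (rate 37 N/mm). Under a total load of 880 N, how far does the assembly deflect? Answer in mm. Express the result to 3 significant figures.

k_A = Gd⁴/(8D³N_a) = (77.3×10³)(10.1⁴)/(8·86.0³·22) = 7.1855 N/mm
Parallel: k_eq = 7.1855 + 37 = 44.185 N/mm
δ = F/k_eq = 880/44.185 = 19.916 mm

19.9 mm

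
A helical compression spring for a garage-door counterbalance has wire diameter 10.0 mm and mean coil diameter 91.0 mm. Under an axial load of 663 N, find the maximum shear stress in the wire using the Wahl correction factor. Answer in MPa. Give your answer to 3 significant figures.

Spring index C = D/d = 91.0/10.0 = 9.1000
K_W = (4C−1)/(4C−4) + 0.615/C = 35.400/32.400 + 0.0676 = 1.1602
τ₀ = 8FD/(πd³) = 8·663·91.0/(π·10.0³) = 482664/3141.6 = 153.64 MPa
τ_max = K·τ₀ = 1.1602 × 153.64 = 178.25 MPa

178 MPa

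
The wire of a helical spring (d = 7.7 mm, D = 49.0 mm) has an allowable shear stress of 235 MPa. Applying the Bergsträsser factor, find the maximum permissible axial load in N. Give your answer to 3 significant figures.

C = D/d = 49.0/7.7 = 6.3636
K_B = (4C+2)/(4C−3) = 27.455/22.455 = 1.2227
τ_max = K·8FD/(πd³) → F_max = τ_allow·πd³/(8DK)
F_max = 235·π·7.7³/(8·49.0·1.2227) = 3.3705e+05/479.29 = 703.22 N

703 N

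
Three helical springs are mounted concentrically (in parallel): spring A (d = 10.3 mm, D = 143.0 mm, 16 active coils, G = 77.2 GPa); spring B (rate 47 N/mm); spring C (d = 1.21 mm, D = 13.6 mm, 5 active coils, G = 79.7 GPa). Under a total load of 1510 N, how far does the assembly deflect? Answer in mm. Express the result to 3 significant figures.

29.6 mm

k_A = Gd⁴/(8D³N_a) = (77.2×10³)(10.3⁴)/(8·143.0³·16) = 2.3214 N/mm
k_C = Gd⁴/(8D³N_a) = (79.7×10³)(1.21⁴)/(8·13.6³·5) = 1.6979 N/mm
Parallel: k_eq = 2.3214 + 47 + 1.6979 = 51.019 N/mm
δ = F/k_eq = 1510/51.019 = 29.597 mm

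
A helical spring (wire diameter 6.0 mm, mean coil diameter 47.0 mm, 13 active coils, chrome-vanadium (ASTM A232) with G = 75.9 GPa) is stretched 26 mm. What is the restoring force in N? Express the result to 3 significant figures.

237 N

k = Gd⁴/(8D³N_a) = (75.9×10³)(6.0⁴)/(8·47.0³·13) = 9.11 N/mm
F = k·δ = 9.11 × 26 = 236.86 N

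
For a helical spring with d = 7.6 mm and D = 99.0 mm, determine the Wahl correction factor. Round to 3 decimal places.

1.110

C = D/d = 99.0/7.6 = 13.0263
K_W = (4C−1)/(4C−4) + 0.615/C = 51.105/48.105 + 0.0472 = 1.1096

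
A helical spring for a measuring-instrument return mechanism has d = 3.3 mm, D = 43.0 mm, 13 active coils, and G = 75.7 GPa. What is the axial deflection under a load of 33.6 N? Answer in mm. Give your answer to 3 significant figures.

30.9 mm

k = Gd⁴/(8D³N_a) = (75.7×10³)(3.3⁴)/(8·43.0³·13) = 1.0857 N/mm
δ = F/k = 33.6 / 1.0857 = 30.948 mm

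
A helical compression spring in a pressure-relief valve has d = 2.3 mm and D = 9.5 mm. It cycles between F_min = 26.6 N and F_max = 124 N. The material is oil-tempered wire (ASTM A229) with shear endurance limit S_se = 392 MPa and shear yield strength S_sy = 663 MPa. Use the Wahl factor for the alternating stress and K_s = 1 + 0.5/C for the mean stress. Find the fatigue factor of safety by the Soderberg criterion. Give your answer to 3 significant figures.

C = D/d = 9.5/2.3 = 4.1304; K_W = (4C−1)/(4C−4)+0.615/C = 1.3885; K_s = 1+0.5/C = 1.1211
F_a = (F_max−F_min)/2 = 48.7 N; F_m = (F_max+F_min)/2 = 75.3 N
τ_a = K_W·8F_aD/(πd³) = 1.3885 × 96.83 = 134.45 MPa
τ_m = K_s·8F_mD/(πd³) = 1.1211 × 149.72 = 167.84 MPa
Soderberg: 1/n_f = τ_a/S_se + τ_m/S_sy = 134.45/392 + 167.84/663 = 0.34297 + 0.25316 = 0.59613
n_f = 1/0.59613 = 1.677

1.68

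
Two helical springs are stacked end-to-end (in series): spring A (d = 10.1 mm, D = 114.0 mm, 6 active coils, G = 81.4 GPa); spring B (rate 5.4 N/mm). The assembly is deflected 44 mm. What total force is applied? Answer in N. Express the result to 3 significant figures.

k_A = Gd⁴/(8D³N_a) = (81.4×10³)(10.1⁴)/(8·114.0³·6) = 11.911 N/mm
Series: 1/k_eq = 1/11.911 + 1/5.4 = 0.26914; k_eq = 3.7155 N/mm
F = k_eq·δ = 3.7155·44 = 163.48 N

163 N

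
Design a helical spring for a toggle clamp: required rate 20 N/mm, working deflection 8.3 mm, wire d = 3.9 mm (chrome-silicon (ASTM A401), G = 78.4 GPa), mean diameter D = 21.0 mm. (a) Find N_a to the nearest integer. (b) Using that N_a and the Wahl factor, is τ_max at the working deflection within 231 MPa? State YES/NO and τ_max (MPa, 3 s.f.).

N_a = Gd⁴/(8D³k) = (78.4×10³)(3.9⁴)/(8·21.0³·20) = 12.24 → N_a = 12
Actual rate k = Gd⁴/(8D³·12) = 20.401 N/mm
Working load F = kδ = 20.401·8.3 = 169.33 N
C = 21.0/3.9 = 5.3846; K_W = (4C−1)/(4C−4)+0.615/C = 1.2853
τ_max = K_W·8FD/(πd³) = 1.2853·152.65 = 196.19 MPa
τ_max ≤ 231 MPa → acceptable

(a) 12 coils; (b) YES, τ_max = 196 MPa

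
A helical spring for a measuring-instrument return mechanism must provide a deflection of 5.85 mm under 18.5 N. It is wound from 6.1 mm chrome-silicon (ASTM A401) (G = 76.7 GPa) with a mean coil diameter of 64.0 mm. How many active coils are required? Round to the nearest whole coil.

Required rate k = F/δ = 18.5/5.85 = 3.1624 N/mm
N_a = Gd⁴/(8D³k) = (76.7×10³ × 6.1⁴)/(8 × 64.0³ × 3.1624)
    = 1.06198e+08 / 6.63202e+06 = 16.01 → 16 coils

16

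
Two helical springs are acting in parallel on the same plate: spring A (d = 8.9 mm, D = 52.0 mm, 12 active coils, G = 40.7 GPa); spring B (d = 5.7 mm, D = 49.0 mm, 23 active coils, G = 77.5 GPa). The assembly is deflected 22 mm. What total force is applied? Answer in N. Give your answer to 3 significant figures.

k_A = Gd⁴/(8D³N_a) = (40.7×10³)(8.9⁴)/(8·52.0³·12) = 18.918 N/mm
k_B = Gd⁴/(8D³N_a) = (77.5×10³)(5.7⁴)/(8·49.0³·23) = 3.7792 N/mm
Parallel: k_eq = 18.918 + 3.7792 = 22.697 N/mm
F = k_eq·δ = 22.697·22 = 499.34 N

499 N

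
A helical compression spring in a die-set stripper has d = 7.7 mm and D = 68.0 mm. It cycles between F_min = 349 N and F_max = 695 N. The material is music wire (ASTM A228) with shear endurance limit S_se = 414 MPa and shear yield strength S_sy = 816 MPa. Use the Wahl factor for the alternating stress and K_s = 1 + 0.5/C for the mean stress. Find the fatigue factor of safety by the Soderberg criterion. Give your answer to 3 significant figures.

2.27

C = D/d = 68.0/7.7 = 8.8312; K_W = (4C−1)/(4C−4)+0.615/C = 1.1654; K_s = 1+0.5/C = 1.0566
F_a = (F_max−F_min)/2 = 173 N; F_m = (F_max+F_min)/2 = 522 N
τ_a = K_W·8F_aD/(πd³) = 1.1654 × 65.618 = 76.472 MPa
τ_m = K_s·8F_mD/(πd³) = 1.0566 × 197.99 = 209.2 MPa
Soderberg: 1/n_f = τ_a/S_se + τ_m/S_sy = 76.472/414 + 209.2/816 = 0.18471 + 0.25637 = 0.44109
n_f = 1/0.44109 = 2.267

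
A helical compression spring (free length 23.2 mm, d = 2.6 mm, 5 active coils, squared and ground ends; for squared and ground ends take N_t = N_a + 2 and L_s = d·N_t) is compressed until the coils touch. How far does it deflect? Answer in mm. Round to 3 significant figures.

5.00 mm

N_t = 7; L_s = 2.6·7 = 18.2 mm
δ_solid = L₀ − L_s = 23.2 − 18.2 = 5 mm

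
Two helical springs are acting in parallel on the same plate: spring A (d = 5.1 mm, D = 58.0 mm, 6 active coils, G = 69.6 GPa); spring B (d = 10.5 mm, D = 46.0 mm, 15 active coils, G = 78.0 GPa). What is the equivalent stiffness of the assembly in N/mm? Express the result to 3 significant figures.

86.2 N/mm

k_A = Gd⁴/(8D³N_a) = (69.6×10³)(5.1⁴)/(8·58.0³·6) = 5.0276 N/mm
k_B = Gd⁴/(8D³N_a) = (78.0×10³)(10.5⁴)/(8·46.0³·15) = 81.17 N/mm
Parallel: k_eq = 5.0276 + 81.17 = 86.198 N/mm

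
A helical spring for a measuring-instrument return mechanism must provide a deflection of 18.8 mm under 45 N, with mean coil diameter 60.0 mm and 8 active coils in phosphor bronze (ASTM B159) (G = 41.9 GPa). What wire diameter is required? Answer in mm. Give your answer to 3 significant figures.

5.30 mm

Required rate k = F/δ = 45/18.8 = 2.3936 N/mm
d = (8D³N_a·k / G)^(1/4) = (8·60.0³·8·2.3936 / (41.9×10³))^0.25
  = (789.72)^0.25 = 5.3011 mm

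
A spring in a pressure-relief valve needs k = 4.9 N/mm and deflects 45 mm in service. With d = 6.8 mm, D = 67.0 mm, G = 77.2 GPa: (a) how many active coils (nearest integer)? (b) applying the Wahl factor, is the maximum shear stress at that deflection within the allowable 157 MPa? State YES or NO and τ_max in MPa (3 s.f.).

N_a = Gd⁴/(8D³k) = (77.2×10³)(6.8⁴)/(8·67.0³·4.9) = 14 → N_a = 14
Actual rate k = Gd⁴/(8D³·14) = 4.9002 N/mm
Working load F = kδ = 4.9002·45 = 220.51 N
C = 67.0/6.8 = 9.8529; K_W = (4C−1)/(4C−4)+0.615/C = 1.1471
τ_max = K_W·8FD/(πd³) = 1.1471·119.65 = 137.25 MPa
τ_max ≤ 157 MPa → acceptable

(a) 14 coils; (b) YES, τ_max = 137 MPa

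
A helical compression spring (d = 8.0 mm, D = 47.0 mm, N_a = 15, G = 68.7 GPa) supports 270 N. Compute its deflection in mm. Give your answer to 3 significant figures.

12.0 mm

k = Gd⁴/(8D³N_a) = (68.7×10³)(8.0⁴)/(8·47.0³·15) = 22.586 N/mm
δ = F/k = 270 / 22.586 = 11.954 mm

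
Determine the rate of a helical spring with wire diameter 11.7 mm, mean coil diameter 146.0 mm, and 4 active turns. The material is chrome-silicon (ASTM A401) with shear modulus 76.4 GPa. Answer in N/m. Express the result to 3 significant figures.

k = Gd⁴/(8D³N_a) = (76.4×10³ × 11.7⁴) / (8 × 146.0³ × 4)
  = 1.43165e+09 / 9.95884e+07 = 14.376 N/mm = 14376 N/m

14400 N/m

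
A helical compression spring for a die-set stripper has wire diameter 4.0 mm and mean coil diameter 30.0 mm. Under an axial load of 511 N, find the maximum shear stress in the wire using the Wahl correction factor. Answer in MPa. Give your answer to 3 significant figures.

730 MPa

Spring index C = D/d = 30.0/4.0 = 7.5000
K_W = (4C−1)/(4C−4) + 0.615/C = 29.000/26.000 + 0.0820 = 1.1974
τ₀ = 8FD/(πd³) = 8·511·30.0/(π·4.0³) = 122640/201.06 = 609.96 MPa
τ_max = K·τ₀ = 1.1974 × 609.96 = 730.36 MPa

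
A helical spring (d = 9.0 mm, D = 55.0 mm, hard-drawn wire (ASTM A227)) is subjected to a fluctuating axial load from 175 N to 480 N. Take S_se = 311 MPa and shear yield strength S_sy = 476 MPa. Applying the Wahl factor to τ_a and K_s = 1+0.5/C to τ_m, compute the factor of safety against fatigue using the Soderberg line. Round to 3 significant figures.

C = D/d = 55.0/9.0 = 6.1111; K_W = (4C−1)/(4C−4)+0.615/C = 1.2474; K_s = 1+0.5/C = 1.0818
F_a = (F_max−F_min)/2 = 152.5 N; F_m = (F_max+F_min)/2 = 327.5 N
τ_a = K_W·8F_aD/(πd³) = 1.2474 × 29.298 = 36.546 MPa
τ_m = K_s·8F_mD/(πd³) = 1.0818 × 62.92 = 68.068 MPa
Soderberg: 1/n_f = τ_a/S_se + τ_m/S_sy = 36.546/311 + 68.068/476 = 0.11751 + 0.14300 = 0.26051
n_f = 1/0.26051 = 3.839

3.84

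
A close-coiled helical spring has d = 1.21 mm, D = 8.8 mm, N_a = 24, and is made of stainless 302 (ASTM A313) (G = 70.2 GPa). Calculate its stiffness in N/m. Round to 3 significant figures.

k = Gd⁴/(8D³N_a) = (70.2×10³ × 1.21⁴) / (8 × 8.8³ × 24)
  = 150480 / 130843 = 1.1501 N/mm = 1150.1 N/m

1150 N/m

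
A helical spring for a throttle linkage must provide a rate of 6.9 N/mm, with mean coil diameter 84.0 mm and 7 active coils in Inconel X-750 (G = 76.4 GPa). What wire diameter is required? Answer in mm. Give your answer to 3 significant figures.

7.40 mm

d = (8D³N_a·k / G)^(1/4) = (8·84.0³·7·6.9 / (76.4×10³))^0.25
  = (2997.7)^0.25 = 7.3994 mm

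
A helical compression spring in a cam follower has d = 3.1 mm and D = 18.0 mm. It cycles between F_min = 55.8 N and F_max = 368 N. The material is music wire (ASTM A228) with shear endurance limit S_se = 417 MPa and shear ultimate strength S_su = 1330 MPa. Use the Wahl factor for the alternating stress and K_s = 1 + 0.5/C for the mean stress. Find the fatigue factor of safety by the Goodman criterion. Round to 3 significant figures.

1.01

C = D/d = 18.0/3.1 = 5.8065; K_W = (4C−1)/(4C−4)+0.615/C = 1.2620; K_s = 1+0.5/C = 1.0861
F_a = (F_max−F_min)/2 = 156.1 N; F_m = (F_max+F_min)/2 = 211.9 N
τ_a = K_W·8F_aD/(πd³) = 1.2620 × 240.18 = 303.09 MPa
τ_m = K_s·8F_mD/(πd³) = 1.0861 × 326.03 = 354.11 MPa
Goodman: 1/n_f = τ_a/S_se + τ_m/S_su = 303.09/417 + 354.11/1330 = 0.72684 + 0.26624 = 0.99308
n_f = 1/0.99308 = 1.007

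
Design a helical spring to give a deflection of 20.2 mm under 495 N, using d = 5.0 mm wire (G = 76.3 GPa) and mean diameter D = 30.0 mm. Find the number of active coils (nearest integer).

9

Required rate k = F/δ = 495/20.2 = 24.505 N/mm
N_a = Gd⁴/(8D³k) = (76.3×10³ × 5.0⁴)/(8 × 30.0³ × 24.505)
    = 4.76875e+07 / 5.29307e+06 = 9.009 → 9 coils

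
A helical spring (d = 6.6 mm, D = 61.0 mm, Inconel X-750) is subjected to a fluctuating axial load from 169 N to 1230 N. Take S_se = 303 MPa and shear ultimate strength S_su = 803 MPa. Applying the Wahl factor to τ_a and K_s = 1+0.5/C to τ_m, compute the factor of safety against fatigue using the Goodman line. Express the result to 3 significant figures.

C = D/d = 61.0/6.6 = 9.2424; K_W = (4C−1)/(4C−4)+0.615/C = 1.1575; K_s = 1+0.5/C = 1.0541
F_a = (F_max−F_min)/2 = 530.5 N; F_m = (F_max+F_min)/2 = 699.5 N
τ_a = K_W·8F_aD/(πd³) = 1.1575 × 286.63 = 331.79 MPa
τ_m = K_s·8F_mD/(πd³) = 1.0541 × 377.94 = 398.39 MPa
Goodman: 1/n_f = τ_a/S_se + τ_m/S_su = 331.79/303 + 398.39/803 = 1.09500 + 0.49613 = 1.5911
n_f = 1/1.5911 = 0.6285

0.628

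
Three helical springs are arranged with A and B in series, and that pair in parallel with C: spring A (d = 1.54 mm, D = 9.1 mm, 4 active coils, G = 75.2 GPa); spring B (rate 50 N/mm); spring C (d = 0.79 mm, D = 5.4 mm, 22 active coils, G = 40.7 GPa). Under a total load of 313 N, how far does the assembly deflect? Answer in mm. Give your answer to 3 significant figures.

23.1 mm

k_A = Gd⁴/(8D³N_a) = (75.2×10³)(1.54⁴)/(8·9.1³·4) = 17.54 N/mm
k_C = Gd⁴/(8D³N_a) = (40.7×10³)(0.79⁴)/(8·5.4³·22) = 0.57202 N/mm
Springs A,B series: k_AB = 1/(1/17.54+1/50) = 12.985 N/mm; parallel with C: k_eq = 12.985+0.57202 = 13.557 N/mm
δ = F/k_eq = 313/13.557 = 23.088 mm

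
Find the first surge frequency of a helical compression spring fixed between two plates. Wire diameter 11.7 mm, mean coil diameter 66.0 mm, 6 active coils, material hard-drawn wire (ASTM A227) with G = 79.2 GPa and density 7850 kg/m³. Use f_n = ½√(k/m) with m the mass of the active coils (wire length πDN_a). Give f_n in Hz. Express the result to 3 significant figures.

160 Hz

k = Gd⁴/(8D³N_a) = (79.2×10³)(11.7⁴)/(8·66.0³·6) = 107.55 N/mm = 1.0755e+05 N/m
Wire length L = πDN_a = π·66.0·6 = 1244.1 mm
m = ρ·(πd²/4)·L = 7850 × 107.51×10⁻⁶ m² × 1.2441 m = 1.05 kg
f_n = ½√(k/m) = 0.5·√(1.0755e+05/1.05) = 0.5·√(1.0243e+05) = 160.02 Hz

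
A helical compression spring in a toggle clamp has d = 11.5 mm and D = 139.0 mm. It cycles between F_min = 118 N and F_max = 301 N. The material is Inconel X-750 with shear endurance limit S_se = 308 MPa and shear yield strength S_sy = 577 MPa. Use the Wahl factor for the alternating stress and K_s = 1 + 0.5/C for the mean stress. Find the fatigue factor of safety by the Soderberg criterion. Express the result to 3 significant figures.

C = D/d = 139.0/11.5 = 12.0870; K_W = (4C−1)/(4C−4)+0.615/C = 1.1185; K_s = 1+0.5/C = 1.0414
F_a = (F_max−F_min)/2 = 91.5 N; F_m = (F_max+F_min)/2 = 209.5 N
τ_a = K_W·8F_aD/(πd³) = 1.1185 × 21.295 = 23.819 MPa
τ_m = K_s·8F_mD/(πd³) = 1.0414 × 48.758 = 50.775 MPa
Soderberg: 1/n_f = τ_a/S_se + τ_m/S_sy = 23.819/308 + 50.775/577 = 0.07734 + 0.08800 = 0.16533
n_f = 1/0.16533 = 6.048

6.05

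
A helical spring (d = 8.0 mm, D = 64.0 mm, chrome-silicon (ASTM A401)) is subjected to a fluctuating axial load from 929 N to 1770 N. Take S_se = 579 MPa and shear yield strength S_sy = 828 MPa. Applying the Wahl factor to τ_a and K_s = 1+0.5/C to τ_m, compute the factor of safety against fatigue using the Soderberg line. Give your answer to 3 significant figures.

1.21

C = D/d = 64.0/8.0 = 8.0000; K_W = (4C−1)/(4C−4)+0.615/C = 1.1840; K_s = 1+0.5/C = 1.0625
F_a = (F_max−F_min)/2 = 420.5 N; F_m = (F_max+F_min)/2 = 1349.5 N
τ_a = K_W·8F_aD/(πd³) = 1.1840 × 133.85 = 158.48 MPa
τ_m = K_s·8F_mD/(πd³) = 1.0625 × 429.56 = 456.41 MPa
Soderberg: 1/n_f = τ_a/S_se + τ_m/S_sy = 158.48/579 + 456.41/828 = 0.27371 + 0.55122 = 0.82493
n_f = 1/0.82493 = 1.212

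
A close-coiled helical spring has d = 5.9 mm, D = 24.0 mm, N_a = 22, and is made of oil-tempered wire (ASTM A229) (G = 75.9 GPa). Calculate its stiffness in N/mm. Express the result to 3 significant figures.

37.8 N/mm

k = Gd⁴/(8D³N_a) = (75.9×10³ × 5.9⁴) / (8 × 24.0³ × 22)
  = 9.19708e+07 / 2.43302e+06 = 37.801 N/mm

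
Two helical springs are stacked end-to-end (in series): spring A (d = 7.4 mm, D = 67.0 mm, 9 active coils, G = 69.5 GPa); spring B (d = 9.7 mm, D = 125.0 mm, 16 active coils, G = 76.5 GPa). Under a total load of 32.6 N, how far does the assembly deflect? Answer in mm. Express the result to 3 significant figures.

15.4 mm

k_A = Gd⁴/(8D³N_a) = (69.5×10³)(7.4⁴)/(8·67.0³·9) = 9.624 N/mm
k_B = Gd⁴/(8D³N_a) = (76.5×10³)(9.7⁴)/(8·125.0³·16) = 2.709 N/mm
Series: 1/k_eq = 1/9.624 + 1/2.709 = 0.47305; k_eq = 2.114 N/mm
δ = F/k_eq = 32.6/2.114 = 15.421 mm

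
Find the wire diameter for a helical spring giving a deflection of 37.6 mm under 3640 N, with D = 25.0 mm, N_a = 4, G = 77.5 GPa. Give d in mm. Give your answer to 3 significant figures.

5.00 mm

Required rate k = F/δ = 3640/37.6 = 96.809 N/mm
d = (8D³N_a·k / G)^(1/4) = (8·25.0³·4·96.809 / (77.5×10³))^0.25
  = (624.57)^0.25 = 4.9991 mm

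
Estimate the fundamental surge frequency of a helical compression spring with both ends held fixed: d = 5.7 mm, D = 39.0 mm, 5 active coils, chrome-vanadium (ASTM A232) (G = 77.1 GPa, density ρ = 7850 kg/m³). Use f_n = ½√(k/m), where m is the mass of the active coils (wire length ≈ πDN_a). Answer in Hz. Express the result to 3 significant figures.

k = Gd⁴/(8D³N_a) = (77.1×10³)(5.7⁴)/(8·39.0³·5) = 34.3 N/mm = 34300 N/m
Wire length L = πDN_a = π·39.0·5 = 612.61 mm
m = ρ·(πd²/4)·L = 7850 × 25.518×10⁻⁶ m² × 0.61261 m = 0.12271 kg
f_n = ½√(k/m) = 0.5·√(34300/0.12271) = 0.5·√(2.7952e+05) = 264.35 Hz

264 Hz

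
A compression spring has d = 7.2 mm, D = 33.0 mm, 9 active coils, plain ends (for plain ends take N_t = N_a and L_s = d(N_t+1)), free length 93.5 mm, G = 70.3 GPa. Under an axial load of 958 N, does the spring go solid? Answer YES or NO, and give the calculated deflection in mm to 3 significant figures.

k = Gd⁴/(8D³N_a) = (70.3×10³)(7.2⁴)/(8·33.0³·9) = 73.015 N/mm
N_t = 9; L_s = 7.2·10 = 72 mm; δ_solid = L₀ − L_s = 93.5 − 72 = 21.5 mm
δ = F/k = 958/73.015 = 13.121 mm
δ < δ_solid → spring does not go solid

NO, δ = 13.1 mm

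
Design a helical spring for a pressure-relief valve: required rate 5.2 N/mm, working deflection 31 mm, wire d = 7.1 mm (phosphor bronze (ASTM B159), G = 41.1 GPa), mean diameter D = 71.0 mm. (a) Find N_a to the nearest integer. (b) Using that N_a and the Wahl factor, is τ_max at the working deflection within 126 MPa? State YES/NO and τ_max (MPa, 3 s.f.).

(a) 7 coils; (b) YES, τ_max = 93.4 MPa

N_a = Gd⁴/(8D³k) = (41.1×10³)(7.1⁴)/(8·71.0³·5.2) = 7.015 → N_a = 7
Actual rate k = Gd⁴/(8D³·7) = 5.2109 N/mm
Working load F = kδ = 5.2109·31 = 161.54 N
C = 71.0/7.1 = 10.0000; K_W = (4C−1)/(4C−4)+0.615/C = 1.1448
τ_max = K_W·8FD/(πd³) = 1.1448·81.601 = 93.42 MPa
τ_max ≤ 126 MPa → acceptable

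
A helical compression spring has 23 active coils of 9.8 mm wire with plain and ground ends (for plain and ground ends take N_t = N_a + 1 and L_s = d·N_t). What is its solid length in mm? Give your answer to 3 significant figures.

plain and ground ends: N_t = N_a + 1 = 23 + 1 = 24
L_s = d·N_t = 9.8 × 24 = 235.2 mm

235 mm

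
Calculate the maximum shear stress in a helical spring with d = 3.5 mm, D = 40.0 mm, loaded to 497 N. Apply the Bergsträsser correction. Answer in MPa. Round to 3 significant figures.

Spring index C = D/d = 40.0/3.5 = 11.4286
K_B = (4C+2)/(4C−3) = 47.714/42.714 = 1.1171
τ₀ = 8FD/(πd³) = 8·497·40.0/(π·3.5³) = 159040/134.7 = 1180.7 MPa
τ_max = K·τ₀ = 1.1171 × 1180.7 = 1318.9 MPa

1320 MPa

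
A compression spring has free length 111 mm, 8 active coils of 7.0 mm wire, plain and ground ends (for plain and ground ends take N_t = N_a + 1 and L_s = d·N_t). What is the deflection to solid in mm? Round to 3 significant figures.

N_t = 9; L_s = 7.0·9 = 63 mm
δ_solid = L₀ − L_s = 111 − 63 = 48 mm

48.0 mm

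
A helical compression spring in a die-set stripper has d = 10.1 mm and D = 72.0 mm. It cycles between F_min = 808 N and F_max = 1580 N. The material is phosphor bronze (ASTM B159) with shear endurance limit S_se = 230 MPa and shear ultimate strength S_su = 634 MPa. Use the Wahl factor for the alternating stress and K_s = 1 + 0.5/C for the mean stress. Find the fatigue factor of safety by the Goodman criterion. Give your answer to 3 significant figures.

C = D/d = 72.0/10.1 = 7.1287; K_W = (4C−1)/(4C−4)+0.615/C = 1.2086; K_s = 1+0.5/C = 1.0701
F_a = (F_max−F_min)/2 = 386 N; F_m = (F_max+F_min)/2 = 1194 N
τ_a = K_W·8F_aD/(πd³) = 1.2086 × 68.69 = 83.022 MPa
τ_m = K_s·8F_mD/(πd³) = 1.0701 × 212.48 = 227.38 MPa
Goodman: 1/n_f = τ_a/S_se + τ_m/S_su = 83.022/230 + 227.38/634 = 0.36097 + 0.35864 = 0.71961
n_f = 1/0.71961 = 1.39

1.39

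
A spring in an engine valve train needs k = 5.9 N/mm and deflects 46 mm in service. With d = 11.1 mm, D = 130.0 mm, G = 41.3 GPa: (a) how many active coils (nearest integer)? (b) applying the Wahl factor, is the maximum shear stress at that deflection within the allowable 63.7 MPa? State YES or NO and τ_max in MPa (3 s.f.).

N_a = Gd⁴/(8D³k) = (41.3×10³)(11.1⁴)/(8·130.0³·5.9) = 6.046 → N_a = 6
Actual rate k = Gd⁴/(8D³·6) = 5.9453 N/mm
Working load F = kδ = 5.9453·46 = 273.48 N
C = 130.0/11.1 = 11.7117; K_W = (4C−1)/(4C−4)+0.615/C = 1.1225
τ_max = K_W·8FD/(πd³) = 1.1225·66.198 = 74.309 MPa
τ_max > 63.7 MPa → exceeds allowable

(a) 6 coils; (b) NO, τ_max = 74.3 MPa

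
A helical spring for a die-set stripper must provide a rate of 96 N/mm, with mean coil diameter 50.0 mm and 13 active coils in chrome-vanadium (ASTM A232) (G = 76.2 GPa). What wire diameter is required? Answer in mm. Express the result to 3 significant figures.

11.3 mm

d = (8D³N_a·k / G)^(1/4) = (8·50.0³·13·96 / (76.2×10³))^0.25
  = (16378)^0.25 = 11.3127 mm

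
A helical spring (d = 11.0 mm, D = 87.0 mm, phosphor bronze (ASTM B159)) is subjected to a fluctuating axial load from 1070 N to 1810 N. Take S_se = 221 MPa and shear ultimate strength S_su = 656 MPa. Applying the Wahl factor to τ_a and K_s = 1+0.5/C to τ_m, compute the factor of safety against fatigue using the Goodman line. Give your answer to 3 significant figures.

1.39

C = D/d = 87.0/11.0 = 7.9091; K_W = (4C−1)/(4C−4)+0.615/C = 1.1863; K_s = 1+0.5/C = 1.0632
F_a = (F_max−F_min)/2 = 370 N; F_m = (F_max+F_min)/2 = 1440 N
τ_a = K_W·8F_aD/(πd³) = 1.1863 × 61.586 = 73.06 MPa
τ_m = K_s·8F_mD/(πd³) = 1.0632 × 239.69 = 254.84 MPa
Goodman: 1/n_f = τ_a/S_se + τ_m/S_su = 73.06/221 + 254.84/656 = 0.33059 + 0.38847 = 0.71906
n_f = 1/0.71906 = 1.391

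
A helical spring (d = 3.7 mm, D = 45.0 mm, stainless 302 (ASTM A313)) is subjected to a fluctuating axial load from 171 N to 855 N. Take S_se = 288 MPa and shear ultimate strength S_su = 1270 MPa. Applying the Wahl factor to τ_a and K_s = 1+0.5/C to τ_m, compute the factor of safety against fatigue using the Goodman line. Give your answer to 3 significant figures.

C = D/d = 45.0/3.7 = 12.1622; K_W = (4C−1)/(4C−4)+0.615/C = 1.1178; K_s = 1+0.5/C = 1.0411
F_a = (F_max−F_min)/2 = 342 N; F_m = (F_max+F_min)/2 = 513 N
τ_a = K_W·8F_aD/(πd³) = 1.1178 × 773.7 = 864.81 MPa
τ_m = K_s·8F_mD/(πd³) = 1.0411 × 1160.6 = 1208.3 MPa
Goodman: 1/n_f = τ_a/S_se + τ_m/S_su = 864.81/288 + 1208.3/1270 = 3.00282 + 0.95139 = 3.9542
n_f = 1/3.9542 = 0.2529

0.253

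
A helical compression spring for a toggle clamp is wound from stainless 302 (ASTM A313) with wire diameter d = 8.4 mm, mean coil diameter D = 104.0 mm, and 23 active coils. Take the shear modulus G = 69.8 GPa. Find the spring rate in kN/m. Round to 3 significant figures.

1.68 kN/m

k = Gd⁴/(8D³N_a) = (69.8×10³ × 8.4⁴) / (8 × 104.0³ × 23)
  = 3.47514e+08 / 2.06975e+08 = 1.679 N/mm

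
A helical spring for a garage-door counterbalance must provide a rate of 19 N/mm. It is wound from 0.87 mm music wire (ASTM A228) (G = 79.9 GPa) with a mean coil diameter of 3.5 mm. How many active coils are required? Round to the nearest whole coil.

7

N_a = Gd⁴/(8D³k) = (79.9×10³ × 0.87⁴)/(8 × 3.5³ × 19)
    = 45774.5 / 6517 = 7.024 → 7 coils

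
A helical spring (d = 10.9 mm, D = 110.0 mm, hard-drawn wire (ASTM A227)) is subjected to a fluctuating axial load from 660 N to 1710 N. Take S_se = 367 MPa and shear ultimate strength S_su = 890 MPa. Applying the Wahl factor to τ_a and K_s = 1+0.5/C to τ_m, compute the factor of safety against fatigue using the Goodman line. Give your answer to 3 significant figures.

1.52

C = D/d = 110.0/10.9 = 10.0917; K_W = (4C−1)/(4C−4)+0.615/C = 1.1434; K_s = 1+0.5/C = 1.0495
F_a = (F_max−F_min)/2 = 525 N; F_m = (F_max+F_min)/2 = 1185 N
τ_a = K_W·8F_aD/(πd³) = 1.1434 × 113.56 = 129.84 MPa
τ_m = K_s·8F_mD/(πd³) = 1.0495 × 256.31 = 269.01 MPa
Goodman: 1/n_f = τ_a/S_se + τ_m/S_su = 129.84/367 + 269.01/890 = 0.35380 + 0.30226 = 0.65606
n_f = 1/0.65606 = 1.524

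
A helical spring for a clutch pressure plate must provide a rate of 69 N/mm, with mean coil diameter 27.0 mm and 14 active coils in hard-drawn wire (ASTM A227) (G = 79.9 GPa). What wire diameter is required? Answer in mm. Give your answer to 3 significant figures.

6.61 mm

d = (8D³N_a·k / G)^(1/4) = (8·27.0³·14·69 / (79.9×10³))^0.25
  = (1903.8)^0.25 = 6.6055 mm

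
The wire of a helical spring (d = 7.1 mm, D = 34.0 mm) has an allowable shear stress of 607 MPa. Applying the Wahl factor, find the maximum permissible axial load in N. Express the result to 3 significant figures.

1890 N

C = D/d = 34.0/7.1 = 4.7887
K_W = (4C−1)/(4C−4) + 0.615/C = 18.155/15.155 + 0.1284 = 1.3264
τ_max = K·8FD/(πd³) → F_max = τ_allow·πd³/(8DK)
F_max = 607·π·7.1³/(8·34.0·1.3264) = 6.8252e+05/360.78 = 1891.8 N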